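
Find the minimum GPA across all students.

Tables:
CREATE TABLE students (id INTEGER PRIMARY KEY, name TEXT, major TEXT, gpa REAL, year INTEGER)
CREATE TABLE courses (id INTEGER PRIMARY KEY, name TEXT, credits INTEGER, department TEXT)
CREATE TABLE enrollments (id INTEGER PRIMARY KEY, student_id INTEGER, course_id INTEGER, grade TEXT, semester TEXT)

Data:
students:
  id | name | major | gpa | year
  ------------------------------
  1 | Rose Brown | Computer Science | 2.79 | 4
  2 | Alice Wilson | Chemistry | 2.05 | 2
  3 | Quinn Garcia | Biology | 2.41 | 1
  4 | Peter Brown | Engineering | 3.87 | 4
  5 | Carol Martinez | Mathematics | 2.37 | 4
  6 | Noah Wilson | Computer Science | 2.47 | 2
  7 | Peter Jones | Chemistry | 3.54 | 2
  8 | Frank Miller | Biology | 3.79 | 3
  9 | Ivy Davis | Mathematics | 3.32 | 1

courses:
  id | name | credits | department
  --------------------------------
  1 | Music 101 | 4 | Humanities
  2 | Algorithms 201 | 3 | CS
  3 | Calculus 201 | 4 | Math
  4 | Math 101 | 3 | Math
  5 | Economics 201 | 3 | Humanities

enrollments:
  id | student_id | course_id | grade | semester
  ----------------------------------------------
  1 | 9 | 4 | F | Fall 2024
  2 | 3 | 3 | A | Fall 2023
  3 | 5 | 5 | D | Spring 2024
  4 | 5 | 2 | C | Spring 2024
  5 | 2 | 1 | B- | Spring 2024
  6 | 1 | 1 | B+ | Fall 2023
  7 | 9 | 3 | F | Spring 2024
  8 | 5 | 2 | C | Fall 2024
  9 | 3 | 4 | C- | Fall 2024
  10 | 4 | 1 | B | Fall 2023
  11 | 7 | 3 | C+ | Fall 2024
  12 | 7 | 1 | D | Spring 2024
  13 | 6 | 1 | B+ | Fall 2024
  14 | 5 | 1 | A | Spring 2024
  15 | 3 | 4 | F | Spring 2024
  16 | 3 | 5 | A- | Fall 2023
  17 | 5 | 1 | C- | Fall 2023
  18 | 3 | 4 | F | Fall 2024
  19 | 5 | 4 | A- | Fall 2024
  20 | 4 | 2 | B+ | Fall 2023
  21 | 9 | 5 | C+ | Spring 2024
SELECT MIN(gpa) FROM students

Execution result:
2.05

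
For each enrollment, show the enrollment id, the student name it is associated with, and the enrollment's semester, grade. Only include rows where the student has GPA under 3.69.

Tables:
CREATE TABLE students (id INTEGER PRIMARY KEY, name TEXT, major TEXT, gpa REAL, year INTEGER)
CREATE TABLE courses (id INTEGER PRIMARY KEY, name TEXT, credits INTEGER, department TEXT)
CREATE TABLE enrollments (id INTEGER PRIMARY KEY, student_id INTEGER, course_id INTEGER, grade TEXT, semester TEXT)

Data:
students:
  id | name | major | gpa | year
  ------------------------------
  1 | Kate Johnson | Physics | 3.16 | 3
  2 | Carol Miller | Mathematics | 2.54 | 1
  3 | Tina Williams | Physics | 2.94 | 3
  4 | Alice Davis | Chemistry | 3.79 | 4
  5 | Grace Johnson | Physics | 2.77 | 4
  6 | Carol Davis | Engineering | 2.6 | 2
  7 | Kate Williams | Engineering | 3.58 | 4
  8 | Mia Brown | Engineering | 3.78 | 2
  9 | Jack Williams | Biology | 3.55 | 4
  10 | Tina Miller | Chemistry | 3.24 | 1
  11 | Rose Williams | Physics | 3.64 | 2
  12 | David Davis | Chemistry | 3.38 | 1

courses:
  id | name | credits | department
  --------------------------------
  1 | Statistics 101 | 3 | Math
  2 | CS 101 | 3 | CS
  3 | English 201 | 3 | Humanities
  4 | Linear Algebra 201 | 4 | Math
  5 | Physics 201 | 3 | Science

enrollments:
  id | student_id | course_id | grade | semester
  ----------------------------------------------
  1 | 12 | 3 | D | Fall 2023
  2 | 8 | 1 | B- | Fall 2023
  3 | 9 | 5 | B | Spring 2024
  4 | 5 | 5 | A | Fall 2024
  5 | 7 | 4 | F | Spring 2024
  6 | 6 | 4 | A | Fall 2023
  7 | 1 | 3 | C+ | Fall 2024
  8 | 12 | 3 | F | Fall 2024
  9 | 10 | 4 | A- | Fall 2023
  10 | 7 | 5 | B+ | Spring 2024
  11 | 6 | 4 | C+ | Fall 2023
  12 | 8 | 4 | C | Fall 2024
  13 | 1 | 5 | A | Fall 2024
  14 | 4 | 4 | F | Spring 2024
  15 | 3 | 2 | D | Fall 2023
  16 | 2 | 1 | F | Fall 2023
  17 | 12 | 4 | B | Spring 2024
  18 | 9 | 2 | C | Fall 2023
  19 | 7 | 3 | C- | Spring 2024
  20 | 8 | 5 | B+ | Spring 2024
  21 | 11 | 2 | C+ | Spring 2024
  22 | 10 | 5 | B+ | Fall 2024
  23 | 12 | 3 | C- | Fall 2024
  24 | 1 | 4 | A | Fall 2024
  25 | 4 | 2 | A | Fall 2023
SELECT c.id, p.name AS student, c.semester, c.grade FROM enrollments c JOIN students p ON c.student_id = p.id WHERE p.gpa < 3.69

Execution result:
id | student | semester | grade
1 | David Davis | Fall 2023 | D
3 | Jack Williams | Spring 2024 | B
4 | Grace Johnson | Fall 2024 | A
5 | Kate Williams | Spring 2024 | F
6 | Carol Davis | Fall 2023 | A
7 | Kate Johnson | Fall 2024 | C+
8 | David Davis | Fall 2024 | F
9 | Tina Miller | Fall 2023 | A-
10 | Kate Williams | Spring 2024 | B+
11 | Carol Davis | Fall 2023 | C+
13 | Kate Johnson | Fall 2024 | A
15 | Tina Williams | Fall 2023 | D
16 | Carol Miller | Fall 2023 | F
17 | David Davis | Spring 2024 | B
18 | Jack Williams | Fall 2023 | C
19 | Kate Williams | Spring 2024 | C-
21 | Rose Williams | Spring 2024 | C+
22 | Tina Miller | Fall 2024 | B+
23 | David Davis | Fall 2024 | C-
24 | Kate Johnson | Fall 2024 | A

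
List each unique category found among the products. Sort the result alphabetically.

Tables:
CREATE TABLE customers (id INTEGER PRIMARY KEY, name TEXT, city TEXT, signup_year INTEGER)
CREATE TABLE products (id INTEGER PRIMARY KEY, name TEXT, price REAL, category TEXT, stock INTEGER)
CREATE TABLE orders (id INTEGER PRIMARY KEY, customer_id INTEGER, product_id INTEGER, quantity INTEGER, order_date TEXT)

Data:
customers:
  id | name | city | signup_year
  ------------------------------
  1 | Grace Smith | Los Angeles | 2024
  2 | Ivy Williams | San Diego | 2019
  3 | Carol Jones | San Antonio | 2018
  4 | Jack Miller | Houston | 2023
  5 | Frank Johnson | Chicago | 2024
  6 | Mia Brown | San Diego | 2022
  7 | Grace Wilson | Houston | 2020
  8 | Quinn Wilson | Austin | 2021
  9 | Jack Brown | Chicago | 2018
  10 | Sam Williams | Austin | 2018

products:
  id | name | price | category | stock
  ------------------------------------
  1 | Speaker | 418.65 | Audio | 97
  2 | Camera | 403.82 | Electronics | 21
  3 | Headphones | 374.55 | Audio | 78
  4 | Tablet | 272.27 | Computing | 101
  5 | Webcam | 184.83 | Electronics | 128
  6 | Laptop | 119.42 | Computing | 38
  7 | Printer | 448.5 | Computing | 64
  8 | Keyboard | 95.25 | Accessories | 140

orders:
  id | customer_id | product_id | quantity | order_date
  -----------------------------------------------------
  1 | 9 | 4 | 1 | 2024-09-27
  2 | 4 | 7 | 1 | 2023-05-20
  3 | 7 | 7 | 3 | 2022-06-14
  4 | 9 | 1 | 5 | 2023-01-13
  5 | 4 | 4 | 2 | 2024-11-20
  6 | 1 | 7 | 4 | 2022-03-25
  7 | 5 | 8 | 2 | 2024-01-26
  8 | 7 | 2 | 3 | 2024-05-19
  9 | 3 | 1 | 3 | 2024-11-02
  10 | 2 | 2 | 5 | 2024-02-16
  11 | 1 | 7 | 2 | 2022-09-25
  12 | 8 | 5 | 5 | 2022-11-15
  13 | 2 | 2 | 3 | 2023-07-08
SELECT DISTINCT category FROM products ORDER BY category

Execution result:
category
Accessories
Audio
Computing
Electronics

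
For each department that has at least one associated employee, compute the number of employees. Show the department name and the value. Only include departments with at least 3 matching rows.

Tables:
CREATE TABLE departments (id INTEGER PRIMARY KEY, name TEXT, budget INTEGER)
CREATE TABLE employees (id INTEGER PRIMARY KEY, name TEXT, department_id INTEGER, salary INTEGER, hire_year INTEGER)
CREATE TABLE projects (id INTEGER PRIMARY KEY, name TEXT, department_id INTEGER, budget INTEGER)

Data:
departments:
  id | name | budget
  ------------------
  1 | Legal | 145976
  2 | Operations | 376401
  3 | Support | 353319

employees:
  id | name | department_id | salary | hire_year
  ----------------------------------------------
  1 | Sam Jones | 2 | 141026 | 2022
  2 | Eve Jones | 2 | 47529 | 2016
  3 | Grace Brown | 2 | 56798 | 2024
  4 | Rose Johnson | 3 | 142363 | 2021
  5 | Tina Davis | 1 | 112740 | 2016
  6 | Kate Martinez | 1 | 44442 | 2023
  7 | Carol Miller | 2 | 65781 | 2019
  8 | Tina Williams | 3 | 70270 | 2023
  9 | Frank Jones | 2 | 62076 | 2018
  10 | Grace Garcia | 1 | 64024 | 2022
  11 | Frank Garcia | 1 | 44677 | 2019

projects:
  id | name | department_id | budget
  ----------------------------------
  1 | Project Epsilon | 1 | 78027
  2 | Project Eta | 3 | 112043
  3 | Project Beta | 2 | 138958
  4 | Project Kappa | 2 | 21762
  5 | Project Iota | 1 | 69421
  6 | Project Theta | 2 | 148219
SELECT p.name, COUNT(*) AS n FROM employees c JOIN departments p ON c.department_id = p.id GROUP BY p.id, p.name HAVING COUNT(*) >= 3

Execution result:
name | n
Legal | 4
Operations | 5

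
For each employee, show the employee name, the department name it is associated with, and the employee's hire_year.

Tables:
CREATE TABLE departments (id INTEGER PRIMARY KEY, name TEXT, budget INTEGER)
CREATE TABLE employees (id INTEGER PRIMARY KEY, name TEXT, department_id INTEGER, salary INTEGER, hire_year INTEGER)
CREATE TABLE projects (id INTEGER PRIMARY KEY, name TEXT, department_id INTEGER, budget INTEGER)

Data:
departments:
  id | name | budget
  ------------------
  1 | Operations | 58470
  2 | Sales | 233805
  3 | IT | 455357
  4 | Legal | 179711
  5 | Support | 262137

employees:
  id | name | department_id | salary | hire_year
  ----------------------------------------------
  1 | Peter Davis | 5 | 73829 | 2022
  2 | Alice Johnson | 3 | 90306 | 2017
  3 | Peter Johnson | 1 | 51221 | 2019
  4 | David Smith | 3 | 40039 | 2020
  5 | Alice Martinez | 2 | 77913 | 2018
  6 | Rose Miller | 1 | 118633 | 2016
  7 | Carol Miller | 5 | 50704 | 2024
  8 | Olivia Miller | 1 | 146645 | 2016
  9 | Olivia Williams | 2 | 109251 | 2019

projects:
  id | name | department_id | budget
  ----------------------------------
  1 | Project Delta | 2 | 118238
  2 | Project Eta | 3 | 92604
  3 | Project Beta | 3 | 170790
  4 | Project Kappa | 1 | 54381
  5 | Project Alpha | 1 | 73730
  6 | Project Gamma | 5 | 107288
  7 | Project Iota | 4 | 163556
SELECT c.name, p.name AS department, c.hire_year FROM employees c JOIN departments p ON c.department_id = p.id

Execution result:
name | department | hire_year
Peter Davis | Support | 2022
Alice Johnson | IT | 2017
Peter Johnson | Operations | 2019
David Smith | IT | 2020
Alice Martinez | Sales | 2018
Rose Miller | Operations | 2016
Carol Miller | Support | 2024
Olivia Miller | Operations | 2016
Olivia Williams | Sales | 2019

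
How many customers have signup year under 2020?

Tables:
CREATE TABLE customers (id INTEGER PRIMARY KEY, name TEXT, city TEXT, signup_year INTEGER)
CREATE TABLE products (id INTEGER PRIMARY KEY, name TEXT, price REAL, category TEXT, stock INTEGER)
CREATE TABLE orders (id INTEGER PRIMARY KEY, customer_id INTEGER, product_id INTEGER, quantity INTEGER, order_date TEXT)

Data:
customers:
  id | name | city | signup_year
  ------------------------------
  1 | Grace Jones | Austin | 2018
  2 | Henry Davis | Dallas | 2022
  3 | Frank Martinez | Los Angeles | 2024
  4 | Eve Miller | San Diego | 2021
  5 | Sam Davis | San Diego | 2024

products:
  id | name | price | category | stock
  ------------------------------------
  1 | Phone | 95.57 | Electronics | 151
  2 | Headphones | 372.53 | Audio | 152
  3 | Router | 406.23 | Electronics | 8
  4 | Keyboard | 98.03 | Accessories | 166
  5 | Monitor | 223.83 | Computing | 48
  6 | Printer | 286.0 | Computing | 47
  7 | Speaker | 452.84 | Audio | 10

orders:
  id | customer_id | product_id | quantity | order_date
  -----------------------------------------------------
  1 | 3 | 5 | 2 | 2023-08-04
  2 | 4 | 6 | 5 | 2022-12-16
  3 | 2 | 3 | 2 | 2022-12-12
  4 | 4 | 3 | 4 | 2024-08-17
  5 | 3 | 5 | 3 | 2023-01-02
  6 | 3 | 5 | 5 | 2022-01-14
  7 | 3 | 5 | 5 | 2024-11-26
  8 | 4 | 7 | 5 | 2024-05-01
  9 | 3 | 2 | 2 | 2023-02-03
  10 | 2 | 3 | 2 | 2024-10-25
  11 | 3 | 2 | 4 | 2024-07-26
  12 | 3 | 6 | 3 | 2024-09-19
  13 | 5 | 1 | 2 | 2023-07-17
SELECT COUNT(*) FROM customers WHERE signup_year < 2020

Execution result:
1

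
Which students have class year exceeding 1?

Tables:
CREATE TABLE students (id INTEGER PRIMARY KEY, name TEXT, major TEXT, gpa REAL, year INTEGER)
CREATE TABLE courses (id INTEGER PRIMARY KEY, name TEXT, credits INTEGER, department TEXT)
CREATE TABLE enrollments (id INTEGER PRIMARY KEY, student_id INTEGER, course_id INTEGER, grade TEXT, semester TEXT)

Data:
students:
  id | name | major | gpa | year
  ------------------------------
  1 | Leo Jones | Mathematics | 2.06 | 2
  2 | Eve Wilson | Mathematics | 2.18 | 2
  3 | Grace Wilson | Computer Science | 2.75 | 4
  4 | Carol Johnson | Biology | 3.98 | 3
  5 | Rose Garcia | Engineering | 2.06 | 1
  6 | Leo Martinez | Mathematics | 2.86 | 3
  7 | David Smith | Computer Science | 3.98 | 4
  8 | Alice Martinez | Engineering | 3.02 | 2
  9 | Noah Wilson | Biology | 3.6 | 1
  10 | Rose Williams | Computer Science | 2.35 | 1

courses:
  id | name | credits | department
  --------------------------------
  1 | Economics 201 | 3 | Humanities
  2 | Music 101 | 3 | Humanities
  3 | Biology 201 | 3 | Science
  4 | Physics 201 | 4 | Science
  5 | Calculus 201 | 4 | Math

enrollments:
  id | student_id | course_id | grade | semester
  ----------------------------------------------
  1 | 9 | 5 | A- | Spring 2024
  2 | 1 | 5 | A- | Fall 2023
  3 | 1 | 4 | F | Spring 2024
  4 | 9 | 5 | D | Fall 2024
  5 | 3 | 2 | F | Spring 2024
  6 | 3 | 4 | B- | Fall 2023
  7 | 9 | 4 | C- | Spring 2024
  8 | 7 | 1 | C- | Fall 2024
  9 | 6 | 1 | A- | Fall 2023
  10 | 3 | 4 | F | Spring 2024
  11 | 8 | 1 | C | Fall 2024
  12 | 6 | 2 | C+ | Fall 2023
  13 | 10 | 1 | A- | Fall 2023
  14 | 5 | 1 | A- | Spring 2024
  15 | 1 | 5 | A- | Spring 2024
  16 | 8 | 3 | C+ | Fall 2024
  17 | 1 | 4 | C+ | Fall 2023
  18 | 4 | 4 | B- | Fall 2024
SELECT name, year FROM students WHERE year > 1

Execution result:
name | year
Leo Jones | 2
Eve Wilson | 2
Grace Wilson | 4
Carol Johnson | 3
Leo Martinez | 3
David Smith | 4
Alice Martinez | 2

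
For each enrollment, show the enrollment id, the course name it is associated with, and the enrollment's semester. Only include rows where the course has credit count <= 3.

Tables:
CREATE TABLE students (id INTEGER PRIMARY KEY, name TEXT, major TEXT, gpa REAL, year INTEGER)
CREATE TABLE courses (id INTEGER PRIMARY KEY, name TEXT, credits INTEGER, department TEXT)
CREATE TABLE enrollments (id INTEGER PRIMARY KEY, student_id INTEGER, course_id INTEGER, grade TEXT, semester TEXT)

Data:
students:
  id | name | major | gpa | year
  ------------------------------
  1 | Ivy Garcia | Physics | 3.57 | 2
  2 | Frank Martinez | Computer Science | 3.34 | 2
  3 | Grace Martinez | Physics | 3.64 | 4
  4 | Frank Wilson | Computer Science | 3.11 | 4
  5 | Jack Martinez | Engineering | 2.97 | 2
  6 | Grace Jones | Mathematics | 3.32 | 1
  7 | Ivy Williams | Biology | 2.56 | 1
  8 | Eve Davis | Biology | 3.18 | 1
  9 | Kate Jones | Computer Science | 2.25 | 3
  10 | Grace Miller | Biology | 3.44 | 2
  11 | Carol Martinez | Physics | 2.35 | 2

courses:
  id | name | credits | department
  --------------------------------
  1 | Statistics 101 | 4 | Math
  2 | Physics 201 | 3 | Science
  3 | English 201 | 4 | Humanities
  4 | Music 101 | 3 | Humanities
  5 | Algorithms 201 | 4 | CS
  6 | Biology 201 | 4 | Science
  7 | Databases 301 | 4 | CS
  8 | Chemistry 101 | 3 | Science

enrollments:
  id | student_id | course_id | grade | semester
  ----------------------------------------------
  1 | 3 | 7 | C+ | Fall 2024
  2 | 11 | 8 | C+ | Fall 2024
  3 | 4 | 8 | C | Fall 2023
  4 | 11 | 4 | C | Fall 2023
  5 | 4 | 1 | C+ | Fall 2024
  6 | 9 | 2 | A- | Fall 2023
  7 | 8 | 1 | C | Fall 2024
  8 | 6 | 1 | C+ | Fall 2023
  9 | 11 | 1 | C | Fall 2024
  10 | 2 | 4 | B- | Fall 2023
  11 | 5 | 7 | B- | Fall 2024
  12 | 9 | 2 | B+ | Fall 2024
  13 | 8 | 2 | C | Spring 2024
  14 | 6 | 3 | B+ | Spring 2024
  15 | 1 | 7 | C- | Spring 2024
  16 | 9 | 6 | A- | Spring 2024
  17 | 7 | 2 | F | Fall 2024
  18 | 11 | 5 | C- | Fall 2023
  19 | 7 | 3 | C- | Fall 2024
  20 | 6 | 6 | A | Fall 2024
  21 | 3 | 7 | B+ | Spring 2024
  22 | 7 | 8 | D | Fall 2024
SELECT c.id, p.name AS course, c.semester FROM enrollments c JOIN courses p ON c.course_id = p.id WHERE p.credits <= 3

Execution result:
id | course | semester
2 | Chemistry 101 | Fall 2024
3 | Chemistry 101 | Fall 2023
4 | Music 101 | Fall 2023
6 | Physics 201 | Fall 2023
10 | Music 101 | Fall 2023
12 | Physics 201 | Fall 2024
13 | Physics 201 | Spring 2024
17 | Physics 201 | Fall 2024
22 | Chemistry 101 | Fall 2024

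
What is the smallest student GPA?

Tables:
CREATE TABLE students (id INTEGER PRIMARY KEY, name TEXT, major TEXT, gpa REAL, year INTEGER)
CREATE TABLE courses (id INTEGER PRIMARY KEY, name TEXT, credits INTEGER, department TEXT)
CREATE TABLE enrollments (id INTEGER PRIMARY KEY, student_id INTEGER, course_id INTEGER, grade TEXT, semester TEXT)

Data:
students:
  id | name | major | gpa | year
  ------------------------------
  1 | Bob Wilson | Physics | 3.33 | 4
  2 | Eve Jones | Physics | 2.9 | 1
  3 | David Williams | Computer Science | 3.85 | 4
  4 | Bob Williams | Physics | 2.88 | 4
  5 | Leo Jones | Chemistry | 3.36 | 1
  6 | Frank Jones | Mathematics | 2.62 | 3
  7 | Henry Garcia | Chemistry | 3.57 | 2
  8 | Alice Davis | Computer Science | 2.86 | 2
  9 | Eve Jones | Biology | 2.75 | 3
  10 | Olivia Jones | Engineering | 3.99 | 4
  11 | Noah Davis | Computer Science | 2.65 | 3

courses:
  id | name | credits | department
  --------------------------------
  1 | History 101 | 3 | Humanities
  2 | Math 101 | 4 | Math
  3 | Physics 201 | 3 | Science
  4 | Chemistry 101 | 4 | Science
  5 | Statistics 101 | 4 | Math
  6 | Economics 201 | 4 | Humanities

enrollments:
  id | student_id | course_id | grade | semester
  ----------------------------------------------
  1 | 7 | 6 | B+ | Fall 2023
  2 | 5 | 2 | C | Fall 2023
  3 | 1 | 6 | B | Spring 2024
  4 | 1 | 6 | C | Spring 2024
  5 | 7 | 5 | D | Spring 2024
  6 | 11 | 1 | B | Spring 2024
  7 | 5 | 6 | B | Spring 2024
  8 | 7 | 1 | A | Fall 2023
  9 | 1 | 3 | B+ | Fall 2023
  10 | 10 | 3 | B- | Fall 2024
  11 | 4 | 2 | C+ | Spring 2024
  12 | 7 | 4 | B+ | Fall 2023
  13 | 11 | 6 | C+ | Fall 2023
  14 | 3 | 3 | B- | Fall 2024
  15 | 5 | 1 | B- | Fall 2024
SELECT MIN(gpa) FROM students

Execution result:
2.62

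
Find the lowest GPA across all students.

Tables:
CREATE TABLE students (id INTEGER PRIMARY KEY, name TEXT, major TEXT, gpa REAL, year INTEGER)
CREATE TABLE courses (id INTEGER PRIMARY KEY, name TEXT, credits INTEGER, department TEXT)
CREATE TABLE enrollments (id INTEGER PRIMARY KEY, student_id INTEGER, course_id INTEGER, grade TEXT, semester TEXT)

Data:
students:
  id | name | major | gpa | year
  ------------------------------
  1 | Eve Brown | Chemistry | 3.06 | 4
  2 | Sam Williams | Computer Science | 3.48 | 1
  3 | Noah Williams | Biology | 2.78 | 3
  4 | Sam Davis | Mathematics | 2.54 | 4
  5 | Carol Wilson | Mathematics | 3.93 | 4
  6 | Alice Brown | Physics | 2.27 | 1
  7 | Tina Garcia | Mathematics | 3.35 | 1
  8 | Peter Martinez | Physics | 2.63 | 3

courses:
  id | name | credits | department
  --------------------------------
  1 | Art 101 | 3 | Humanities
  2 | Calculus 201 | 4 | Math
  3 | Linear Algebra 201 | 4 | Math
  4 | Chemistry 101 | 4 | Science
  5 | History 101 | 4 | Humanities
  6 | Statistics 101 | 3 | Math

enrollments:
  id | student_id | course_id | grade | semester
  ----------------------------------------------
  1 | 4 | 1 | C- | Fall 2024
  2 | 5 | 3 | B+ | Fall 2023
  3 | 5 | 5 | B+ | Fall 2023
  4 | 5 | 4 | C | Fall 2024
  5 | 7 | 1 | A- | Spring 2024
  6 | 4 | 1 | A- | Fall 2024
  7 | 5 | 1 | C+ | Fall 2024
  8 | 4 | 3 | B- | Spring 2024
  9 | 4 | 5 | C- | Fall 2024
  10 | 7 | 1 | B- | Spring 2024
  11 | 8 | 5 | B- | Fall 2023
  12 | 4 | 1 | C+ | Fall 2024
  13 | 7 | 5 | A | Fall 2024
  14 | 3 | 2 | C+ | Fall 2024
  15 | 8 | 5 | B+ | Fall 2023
SELECT MIN(gpa) FROM students

Execution result:
2.27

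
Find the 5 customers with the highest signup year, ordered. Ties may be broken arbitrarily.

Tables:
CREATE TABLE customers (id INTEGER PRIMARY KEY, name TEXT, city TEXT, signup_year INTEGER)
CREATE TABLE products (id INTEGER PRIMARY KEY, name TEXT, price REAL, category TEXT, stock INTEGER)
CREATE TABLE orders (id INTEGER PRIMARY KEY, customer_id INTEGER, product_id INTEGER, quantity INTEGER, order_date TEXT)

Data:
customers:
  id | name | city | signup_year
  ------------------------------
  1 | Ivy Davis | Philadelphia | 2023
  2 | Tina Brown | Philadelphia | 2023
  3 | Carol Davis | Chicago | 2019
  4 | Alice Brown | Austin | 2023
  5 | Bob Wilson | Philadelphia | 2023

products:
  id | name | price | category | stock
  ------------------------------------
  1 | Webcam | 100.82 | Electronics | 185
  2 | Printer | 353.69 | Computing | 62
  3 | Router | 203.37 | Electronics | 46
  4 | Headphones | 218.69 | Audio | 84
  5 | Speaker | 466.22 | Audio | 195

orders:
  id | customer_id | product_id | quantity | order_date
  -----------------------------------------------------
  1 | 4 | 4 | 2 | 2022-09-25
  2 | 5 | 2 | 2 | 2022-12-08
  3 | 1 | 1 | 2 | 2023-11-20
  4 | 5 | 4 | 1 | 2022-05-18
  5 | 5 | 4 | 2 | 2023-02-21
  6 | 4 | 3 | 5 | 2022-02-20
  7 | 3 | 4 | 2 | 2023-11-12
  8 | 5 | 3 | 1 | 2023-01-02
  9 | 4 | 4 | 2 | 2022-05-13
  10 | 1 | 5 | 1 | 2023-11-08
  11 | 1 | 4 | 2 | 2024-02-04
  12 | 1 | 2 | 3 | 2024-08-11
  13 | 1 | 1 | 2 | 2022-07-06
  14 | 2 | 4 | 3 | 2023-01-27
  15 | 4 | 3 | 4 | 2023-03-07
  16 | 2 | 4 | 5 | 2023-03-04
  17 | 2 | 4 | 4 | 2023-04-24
SELECT name, signup_year FROM customers ORDER BY signup_year DESC LIMIT 5

Execution result:
name | signup_year
Ivy Davis | 2023
Tina Brown | 2023
Alice Brown | 2023
Bob Wilson | 2023
Carol Davis | 2019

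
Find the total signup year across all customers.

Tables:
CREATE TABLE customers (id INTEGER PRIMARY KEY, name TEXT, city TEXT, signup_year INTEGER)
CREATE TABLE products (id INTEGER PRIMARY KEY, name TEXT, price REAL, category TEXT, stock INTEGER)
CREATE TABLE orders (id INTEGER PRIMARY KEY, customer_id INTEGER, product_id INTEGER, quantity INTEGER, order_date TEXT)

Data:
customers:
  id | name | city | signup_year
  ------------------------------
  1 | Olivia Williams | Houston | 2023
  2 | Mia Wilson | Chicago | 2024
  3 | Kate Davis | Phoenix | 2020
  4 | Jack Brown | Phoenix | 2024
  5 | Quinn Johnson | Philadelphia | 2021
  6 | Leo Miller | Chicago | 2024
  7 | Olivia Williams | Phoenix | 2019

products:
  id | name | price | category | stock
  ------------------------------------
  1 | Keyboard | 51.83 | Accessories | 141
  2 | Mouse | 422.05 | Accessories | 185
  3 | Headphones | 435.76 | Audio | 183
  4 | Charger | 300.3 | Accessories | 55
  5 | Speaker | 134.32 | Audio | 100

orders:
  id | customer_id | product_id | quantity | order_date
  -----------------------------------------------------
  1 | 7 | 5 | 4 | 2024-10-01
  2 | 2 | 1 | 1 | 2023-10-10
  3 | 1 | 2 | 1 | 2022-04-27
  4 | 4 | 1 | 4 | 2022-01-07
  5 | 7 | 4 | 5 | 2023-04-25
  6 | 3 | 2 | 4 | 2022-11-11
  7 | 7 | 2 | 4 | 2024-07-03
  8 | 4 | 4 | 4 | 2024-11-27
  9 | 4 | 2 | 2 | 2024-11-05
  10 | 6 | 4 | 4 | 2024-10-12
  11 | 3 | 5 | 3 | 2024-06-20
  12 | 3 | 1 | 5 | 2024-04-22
SELECT SUM(signup_year) FROM customers

Execution result:
14155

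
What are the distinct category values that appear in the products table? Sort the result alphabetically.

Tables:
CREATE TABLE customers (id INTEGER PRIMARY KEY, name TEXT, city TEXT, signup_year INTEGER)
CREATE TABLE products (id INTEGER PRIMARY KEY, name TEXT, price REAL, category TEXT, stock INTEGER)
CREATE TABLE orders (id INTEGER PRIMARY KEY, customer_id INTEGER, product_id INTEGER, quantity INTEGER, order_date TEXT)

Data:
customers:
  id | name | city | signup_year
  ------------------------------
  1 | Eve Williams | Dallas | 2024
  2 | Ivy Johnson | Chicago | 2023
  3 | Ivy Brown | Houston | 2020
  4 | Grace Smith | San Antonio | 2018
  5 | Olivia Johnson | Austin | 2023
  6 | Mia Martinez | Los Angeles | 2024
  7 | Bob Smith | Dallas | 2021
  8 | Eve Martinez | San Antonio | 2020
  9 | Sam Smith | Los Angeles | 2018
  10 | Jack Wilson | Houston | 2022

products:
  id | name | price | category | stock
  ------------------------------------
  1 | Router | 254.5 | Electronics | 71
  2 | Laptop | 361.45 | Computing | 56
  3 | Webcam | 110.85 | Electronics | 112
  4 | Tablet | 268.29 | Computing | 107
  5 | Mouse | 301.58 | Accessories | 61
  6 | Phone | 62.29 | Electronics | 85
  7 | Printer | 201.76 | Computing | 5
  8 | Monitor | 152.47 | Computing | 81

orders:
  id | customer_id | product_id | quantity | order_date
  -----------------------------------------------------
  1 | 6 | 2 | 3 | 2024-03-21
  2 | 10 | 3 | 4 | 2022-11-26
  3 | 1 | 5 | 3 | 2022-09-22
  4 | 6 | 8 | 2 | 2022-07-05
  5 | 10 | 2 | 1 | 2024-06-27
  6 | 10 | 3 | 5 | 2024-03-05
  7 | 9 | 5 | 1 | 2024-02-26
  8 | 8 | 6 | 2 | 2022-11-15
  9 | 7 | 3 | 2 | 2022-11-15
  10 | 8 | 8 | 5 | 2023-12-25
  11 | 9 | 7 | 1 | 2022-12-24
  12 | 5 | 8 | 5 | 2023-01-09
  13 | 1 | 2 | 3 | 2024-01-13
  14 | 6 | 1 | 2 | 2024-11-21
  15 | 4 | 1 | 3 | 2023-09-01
SELECT DISTINCT category FROM products ORDER BY category

Execution result:
category
Accessories
Computing
Electronics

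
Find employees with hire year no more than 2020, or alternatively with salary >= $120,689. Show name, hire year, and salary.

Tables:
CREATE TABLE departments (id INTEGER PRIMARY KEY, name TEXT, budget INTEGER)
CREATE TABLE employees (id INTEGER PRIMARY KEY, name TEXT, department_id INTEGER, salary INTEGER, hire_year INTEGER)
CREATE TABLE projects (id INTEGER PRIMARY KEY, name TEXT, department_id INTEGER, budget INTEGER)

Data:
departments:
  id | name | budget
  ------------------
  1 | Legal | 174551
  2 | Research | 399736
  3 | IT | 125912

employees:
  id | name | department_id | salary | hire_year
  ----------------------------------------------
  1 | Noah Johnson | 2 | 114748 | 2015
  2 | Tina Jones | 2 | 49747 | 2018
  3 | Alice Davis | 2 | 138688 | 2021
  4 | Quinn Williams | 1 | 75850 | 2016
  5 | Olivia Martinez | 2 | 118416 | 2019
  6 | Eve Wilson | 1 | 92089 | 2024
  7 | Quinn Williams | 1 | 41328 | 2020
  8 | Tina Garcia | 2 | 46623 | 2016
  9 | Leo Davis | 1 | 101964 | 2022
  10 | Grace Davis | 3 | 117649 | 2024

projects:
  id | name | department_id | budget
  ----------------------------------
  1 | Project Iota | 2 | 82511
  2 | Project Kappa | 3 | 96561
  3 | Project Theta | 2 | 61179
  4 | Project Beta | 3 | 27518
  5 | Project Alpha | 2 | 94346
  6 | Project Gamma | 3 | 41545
SELECT name, hire_year, salary FROM employees WHERE hire_year <= 2020 OR salary >= 120689

Execution result:
name | hire_year | salary
Noah Johnson | 2015 | 114748
Tina Jones | 2018 | 49747
Alice Davis | 2021 | 138688
Quinn Williams | 2016 | 75850
Olivia Martinez | 2019 | 118416
Quinn Williams | 2020 | 41328
Tina Garcia | 2016 | 46623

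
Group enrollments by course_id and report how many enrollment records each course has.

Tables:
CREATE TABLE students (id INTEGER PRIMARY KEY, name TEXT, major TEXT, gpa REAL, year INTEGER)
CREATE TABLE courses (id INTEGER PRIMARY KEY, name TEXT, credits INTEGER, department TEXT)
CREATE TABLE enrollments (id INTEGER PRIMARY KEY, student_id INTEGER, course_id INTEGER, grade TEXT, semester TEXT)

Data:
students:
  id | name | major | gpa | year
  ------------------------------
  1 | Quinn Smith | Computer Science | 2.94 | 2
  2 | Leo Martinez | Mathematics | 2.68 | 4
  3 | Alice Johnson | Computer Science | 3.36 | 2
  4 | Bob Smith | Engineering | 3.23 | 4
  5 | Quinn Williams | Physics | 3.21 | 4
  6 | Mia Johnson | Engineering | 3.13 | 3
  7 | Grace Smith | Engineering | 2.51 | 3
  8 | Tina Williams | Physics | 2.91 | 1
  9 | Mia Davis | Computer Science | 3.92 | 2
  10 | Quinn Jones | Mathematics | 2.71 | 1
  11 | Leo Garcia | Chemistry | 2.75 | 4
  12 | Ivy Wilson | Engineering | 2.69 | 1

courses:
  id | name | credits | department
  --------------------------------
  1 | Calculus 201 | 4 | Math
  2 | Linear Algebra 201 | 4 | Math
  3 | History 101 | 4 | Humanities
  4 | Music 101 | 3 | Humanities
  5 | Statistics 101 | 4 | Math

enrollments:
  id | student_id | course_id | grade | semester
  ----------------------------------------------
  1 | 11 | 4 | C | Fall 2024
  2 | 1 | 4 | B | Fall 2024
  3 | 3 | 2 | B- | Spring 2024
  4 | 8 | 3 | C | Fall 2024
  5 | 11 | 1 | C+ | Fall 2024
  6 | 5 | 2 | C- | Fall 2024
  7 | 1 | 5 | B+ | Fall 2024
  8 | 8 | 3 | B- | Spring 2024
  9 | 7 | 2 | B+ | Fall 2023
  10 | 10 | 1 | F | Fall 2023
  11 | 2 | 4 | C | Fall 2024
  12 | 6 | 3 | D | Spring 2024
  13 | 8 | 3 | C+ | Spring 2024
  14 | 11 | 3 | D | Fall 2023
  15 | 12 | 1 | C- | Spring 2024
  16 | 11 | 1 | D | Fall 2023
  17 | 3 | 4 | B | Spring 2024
SELECT course_id, COUNT(*) AS enrollment_count FROM enrollments GROUP BY course_id

Execution result:
course_id | enrollment_count
1 | 4
2 | 3
3 | 5
4 | 4
5 | 1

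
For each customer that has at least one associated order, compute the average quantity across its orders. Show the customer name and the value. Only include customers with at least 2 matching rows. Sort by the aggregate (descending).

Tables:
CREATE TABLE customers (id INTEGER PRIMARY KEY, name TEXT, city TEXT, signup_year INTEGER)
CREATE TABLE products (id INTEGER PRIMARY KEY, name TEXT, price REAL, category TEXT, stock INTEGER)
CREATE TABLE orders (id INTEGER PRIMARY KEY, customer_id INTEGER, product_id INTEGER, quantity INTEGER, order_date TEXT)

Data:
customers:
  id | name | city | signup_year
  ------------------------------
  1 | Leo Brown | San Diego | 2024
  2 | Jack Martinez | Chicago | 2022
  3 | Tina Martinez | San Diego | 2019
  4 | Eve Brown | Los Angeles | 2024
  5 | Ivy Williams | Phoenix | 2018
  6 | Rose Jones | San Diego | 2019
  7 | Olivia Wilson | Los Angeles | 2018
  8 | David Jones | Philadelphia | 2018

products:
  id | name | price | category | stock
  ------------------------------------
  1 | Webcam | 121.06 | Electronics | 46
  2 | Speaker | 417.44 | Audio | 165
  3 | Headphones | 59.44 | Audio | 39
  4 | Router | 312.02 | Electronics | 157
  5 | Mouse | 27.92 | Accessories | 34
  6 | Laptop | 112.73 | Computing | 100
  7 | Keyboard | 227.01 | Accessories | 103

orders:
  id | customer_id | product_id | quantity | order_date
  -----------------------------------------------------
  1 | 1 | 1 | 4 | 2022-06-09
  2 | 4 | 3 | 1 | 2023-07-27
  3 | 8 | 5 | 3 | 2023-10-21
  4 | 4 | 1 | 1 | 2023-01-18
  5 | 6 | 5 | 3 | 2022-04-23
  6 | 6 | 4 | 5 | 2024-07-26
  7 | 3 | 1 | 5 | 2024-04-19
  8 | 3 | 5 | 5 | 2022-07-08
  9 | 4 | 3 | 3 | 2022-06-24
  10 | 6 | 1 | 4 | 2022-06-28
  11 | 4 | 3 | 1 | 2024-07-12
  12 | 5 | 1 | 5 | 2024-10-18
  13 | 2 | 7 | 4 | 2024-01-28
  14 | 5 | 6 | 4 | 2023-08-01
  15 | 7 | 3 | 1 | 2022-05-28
SELECT p.name, AVG(c.quantity) AS avg_quantity FROM orders c JOIN customers p ON c.customer_id = p.id GROUP BY p.id, p.name HAVING COUNT(*) >= 2 ORDER BY avg_quantity DESC

Execution result:
name | avg_quantity
Tina Martinez | 5.00
Ivy Williams | 4.50
Rose Jones | 4.00
Eve Brown | 1.50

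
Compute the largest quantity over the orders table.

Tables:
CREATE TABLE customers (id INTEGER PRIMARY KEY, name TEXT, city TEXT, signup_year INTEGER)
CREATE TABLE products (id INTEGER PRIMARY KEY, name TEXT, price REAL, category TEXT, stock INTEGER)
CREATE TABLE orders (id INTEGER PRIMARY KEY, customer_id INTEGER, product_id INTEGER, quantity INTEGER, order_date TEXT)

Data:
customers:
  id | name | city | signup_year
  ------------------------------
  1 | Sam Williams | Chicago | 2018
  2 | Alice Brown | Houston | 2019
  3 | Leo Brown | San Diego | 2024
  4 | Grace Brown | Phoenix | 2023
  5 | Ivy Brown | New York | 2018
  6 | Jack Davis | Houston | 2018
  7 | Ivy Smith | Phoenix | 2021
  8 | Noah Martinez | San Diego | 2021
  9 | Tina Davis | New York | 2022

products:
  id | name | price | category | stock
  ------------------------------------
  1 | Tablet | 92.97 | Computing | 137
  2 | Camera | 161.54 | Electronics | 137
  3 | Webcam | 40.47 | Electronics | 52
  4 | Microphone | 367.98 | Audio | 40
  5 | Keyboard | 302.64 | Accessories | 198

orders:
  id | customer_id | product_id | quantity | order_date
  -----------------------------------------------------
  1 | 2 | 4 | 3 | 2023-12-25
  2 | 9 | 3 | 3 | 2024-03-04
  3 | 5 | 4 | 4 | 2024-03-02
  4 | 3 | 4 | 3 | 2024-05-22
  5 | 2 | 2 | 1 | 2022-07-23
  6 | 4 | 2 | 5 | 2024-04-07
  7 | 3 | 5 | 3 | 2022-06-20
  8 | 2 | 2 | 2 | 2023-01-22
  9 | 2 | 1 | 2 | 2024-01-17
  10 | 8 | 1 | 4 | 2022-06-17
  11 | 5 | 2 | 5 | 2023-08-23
SELECT MAX(quantity) FROM orders

Execution result:
5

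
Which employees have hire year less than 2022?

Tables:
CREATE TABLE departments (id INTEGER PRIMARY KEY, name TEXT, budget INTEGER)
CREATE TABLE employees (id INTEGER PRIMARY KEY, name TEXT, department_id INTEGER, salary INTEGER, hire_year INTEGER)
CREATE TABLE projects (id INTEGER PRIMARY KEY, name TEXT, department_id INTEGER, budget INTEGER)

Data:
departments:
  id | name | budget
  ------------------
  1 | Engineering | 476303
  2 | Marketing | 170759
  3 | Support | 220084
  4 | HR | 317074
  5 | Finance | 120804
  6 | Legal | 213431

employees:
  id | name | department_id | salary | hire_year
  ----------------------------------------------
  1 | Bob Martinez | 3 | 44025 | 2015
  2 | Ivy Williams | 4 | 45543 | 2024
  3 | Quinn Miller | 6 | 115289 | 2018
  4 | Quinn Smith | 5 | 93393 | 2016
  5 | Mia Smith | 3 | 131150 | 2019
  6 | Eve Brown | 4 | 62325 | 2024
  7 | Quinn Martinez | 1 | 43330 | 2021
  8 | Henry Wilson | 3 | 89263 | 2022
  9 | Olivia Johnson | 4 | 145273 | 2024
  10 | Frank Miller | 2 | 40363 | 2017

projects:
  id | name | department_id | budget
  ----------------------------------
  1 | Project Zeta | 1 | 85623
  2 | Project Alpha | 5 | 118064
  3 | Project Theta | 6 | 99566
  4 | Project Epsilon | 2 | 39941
SELECT name, hire_year FROM employees WHERE hire_year < 2022

Execution result:
name | hire_year
Bob Martinez | 2015
Quinn Miller | 2018
Quinn Smith | 2016
Mia Smith | 2019
Quinn Martinez | 2021
Frank Miller | 2017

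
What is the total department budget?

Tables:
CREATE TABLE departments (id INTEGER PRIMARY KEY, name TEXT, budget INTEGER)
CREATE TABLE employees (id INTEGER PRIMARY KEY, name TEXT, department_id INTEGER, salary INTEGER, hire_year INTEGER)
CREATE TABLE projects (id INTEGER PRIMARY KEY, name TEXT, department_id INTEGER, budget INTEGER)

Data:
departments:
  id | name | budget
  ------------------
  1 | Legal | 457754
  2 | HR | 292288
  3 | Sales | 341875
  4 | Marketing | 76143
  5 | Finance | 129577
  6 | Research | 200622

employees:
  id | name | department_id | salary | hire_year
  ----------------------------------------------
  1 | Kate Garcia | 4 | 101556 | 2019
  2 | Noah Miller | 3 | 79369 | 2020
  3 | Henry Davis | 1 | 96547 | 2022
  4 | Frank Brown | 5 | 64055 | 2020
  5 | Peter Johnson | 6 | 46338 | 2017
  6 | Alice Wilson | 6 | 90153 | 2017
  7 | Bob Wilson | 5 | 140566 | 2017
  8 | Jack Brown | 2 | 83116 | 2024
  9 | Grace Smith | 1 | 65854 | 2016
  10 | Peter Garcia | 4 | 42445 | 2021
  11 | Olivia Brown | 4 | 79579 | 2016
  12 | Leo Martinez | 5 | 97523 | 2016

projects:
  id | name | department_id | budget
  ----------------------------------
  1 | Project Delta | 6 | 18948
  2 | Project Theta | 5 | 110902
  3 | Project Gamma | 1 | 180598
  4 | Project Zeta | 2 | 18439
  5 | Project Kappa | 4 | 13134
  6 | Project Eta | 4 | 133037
SELECT SUM(budget) FROM departments

Execution result:
1498259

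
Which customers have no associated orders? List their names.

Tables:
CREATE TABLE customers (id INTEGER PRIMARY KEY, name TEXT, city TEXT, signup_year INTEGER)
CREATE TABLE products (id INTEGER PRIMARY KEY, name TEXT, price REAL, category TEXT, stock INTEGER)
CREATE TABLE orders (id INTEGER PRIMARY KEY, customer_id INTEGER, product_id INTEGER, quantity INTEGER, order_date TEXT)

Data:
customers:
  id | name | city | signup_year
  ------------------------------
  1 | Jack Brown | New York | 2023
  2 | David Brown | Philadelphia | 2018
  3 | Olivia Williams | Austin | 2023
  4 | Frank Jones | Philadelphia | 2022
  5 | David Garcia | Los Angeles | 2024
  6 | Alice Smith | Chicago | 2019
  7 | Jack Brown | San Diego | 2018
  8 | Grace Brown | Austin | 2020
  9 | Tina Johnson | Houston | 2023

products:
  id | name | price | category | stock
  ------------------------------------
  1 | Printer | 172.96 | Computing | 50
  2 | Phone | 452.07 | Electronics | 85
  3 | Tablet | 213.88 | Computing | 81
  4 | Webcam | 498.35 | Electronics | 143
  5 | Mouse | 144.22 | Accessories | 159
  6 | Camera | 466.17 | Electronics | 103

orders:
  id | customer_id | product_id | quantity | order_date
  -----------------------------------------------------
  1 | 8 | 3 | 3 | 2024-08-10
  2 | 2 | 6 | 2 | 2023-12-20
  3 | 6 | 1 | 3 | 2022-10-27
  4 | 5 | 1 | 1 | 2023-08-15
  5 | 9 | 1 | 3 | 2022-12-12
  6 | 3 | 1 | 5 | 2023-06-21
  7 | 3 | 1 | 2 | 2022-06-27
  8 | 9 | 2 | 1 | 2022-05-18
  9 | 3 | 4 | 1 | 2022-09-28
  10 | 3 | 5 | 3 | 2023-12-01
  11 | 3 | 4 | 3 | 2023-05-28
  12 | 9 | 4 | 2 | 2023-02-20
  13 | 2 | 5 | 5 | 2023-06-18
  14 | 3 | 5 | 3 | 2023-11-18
SELECT p.name FROM customers p LEFT JOIN orders c ON c.customer_id = p.id WHERE c.id IS NULL

Execution result:
name
Jack Brown
Frank Jones
Jack Brown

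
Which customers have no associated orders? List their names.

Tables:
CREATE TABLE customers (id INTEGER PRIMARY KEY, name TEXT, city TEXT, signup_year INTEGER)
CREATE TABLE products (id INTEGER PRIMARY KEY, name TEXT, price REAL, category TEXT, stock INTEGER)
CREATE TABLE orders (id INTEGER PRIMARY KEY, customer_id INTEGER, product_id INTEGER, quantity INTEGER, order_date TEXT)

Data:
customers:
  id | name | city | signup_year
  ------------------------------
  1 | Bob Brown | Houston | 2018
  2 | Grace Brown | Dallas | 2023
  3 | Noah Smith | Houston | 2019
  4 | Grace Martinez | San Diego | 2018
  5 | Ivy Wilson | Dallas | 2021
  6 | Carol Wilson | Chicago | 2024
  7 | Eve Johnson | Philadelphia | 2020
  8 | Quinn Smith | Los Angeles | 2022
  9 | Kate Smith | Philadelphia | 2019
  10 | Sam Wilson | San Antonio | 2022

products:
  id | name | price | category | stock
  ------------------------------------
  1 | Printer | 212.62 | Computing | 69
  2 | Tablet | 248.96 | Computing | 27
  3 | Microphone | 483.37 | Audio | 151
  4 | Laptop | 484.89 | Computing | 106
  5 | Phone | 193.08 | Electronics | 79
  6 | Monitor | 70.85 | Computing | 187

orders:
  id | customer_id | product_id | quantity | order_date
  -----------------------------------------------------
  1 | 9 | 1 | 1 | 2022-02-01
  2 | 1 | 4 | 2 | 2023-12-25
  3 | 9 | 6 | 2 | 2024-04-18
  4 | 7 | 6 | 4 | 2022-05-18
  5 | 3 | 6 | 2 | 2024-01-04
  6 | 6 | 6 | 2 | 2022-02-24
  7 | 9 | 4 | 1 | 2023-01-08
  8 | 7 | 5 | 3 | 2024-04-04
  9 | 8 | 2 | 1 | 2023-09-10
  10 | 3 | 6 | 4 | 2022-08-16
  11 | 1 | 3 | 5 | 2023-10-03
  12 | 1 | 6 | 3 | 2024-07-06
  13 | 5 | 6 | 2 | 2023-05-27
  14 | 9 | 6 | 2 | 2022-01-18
SELECT p.name FROM customers p LEFT JOIN orders c ON c.customer_id = p.id WHERE c.id IS NULL

Execution result:
name
Grace Brown
Grace Martinez
Sam Wilson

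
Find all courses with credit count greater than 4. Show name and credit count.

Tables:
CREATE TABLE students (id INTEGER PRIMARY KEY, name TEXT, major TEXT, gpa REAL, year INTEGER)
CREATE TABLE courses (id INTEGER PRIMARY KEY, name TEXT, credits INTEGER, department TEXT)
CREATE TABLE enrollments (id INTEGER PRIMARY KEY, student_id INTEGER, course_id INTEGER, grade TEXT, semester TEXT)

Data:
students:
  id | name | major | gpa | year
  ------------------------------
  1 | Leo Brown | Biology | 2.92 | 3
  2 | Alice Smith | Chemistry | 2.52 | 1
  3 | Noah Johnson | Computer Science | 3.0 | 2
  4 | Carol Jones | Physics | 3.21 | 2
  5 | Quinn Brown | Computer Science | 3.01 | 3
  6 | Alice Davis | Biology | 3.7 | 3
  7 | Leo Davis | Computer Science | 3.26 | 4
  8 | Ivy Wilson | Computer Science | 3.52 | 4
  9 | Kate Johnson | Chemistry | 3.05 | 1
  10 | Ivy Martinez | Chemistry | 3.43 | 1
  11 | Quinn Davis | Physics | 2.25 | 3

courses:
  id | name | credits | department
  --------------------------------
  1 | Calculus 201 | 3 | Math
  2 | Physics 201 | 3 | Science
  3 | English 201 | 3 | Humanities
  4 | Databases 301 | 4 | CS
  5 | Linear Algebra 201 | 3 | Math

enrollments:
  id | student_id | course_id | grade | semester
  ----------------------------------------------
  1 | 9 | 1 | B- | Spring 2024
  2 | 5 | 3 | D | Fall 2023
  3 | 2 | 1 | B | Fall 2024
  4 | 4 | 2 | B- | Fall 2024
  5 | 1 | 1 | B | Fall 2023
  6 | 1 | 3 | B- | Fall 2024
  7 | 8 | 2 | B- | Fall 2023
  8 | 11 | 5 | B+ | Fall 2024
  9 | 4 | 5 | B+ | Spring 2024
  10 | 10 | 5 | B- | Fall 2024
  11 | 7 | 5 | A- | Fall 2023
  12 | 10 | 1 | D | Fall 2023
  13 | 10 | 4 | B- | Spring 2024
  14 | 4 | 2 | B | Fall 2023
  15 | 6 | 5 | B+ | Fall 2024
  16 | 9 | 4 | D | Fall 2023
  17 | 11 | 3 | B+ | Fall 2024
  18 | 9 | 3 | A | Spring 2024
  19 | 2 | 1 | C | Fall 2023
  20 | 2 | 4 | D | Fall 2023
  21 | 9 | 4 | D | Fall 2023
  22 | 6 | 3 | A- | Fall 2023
SELECT name, credits FROM courses WHERE credits > 4

Execution result:
(no rows)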